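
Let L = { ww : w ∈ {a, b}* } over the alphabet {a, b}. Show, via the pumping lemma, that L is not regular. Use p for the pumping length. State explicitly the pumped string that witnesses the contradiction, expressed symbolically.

a^{p+k} b^p a^p b^p

Suppose for contradiction that L is regular, and let p be the pumping length.
Take w = a^p b^p a^p b^p = uu where u = a^pb^p; then w ∈ L and |w| = 4p ≥ p.
By the pumping lemma, w = xyz with |xy| ≤ p and y is nonempty.
The first p characters of w are a's, so xy (and hence y) consists only of a's. Write y = a^k, 1 ≤ k ≤ p.
Pump with i = 2: xy^2z = a^{p+k} b^p a^p b^p, of length 4p+k. Suppose this equals vv. The string starts with a and ends with b, so v does too; thus the boundary between the two copies of v is a b→a transition. There is exactly one such transition, at position 2p+k, so |v| = 2p+k and |vv| = 4p+2k ≠ 4p+k since k ≥ 1. So xy^2z ∉ L.
This is a contradiction; hence L is not regular.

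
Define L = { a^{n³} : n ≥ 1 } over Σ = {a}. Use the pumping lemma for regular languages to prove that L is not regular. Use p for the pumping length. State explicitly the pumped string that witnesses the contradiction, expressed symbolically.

a^{p³+k}

Toward a contradiction, assume L is regular with pumping length p.
Take w = a^{p³} ∈ L with |w| = p³ ≥ p.
The pumping lemma gives a decomposition w = xyz where |xy| ≤ p and y is nonempty.
Then y = a^k for some k with 1 ≤ k ≤ p.
Pump with i = 2: xy^2z = a^{p³+k}. Since 1 ≤ k ≤ p, p³ < p³+k ≤ p³+p < p³+3p²+3p+1 = (p+1)³, so p³+k is not a perfect cube. So xy^2z ∉ L.
This contradicts the pumping lemma, so L is not regular.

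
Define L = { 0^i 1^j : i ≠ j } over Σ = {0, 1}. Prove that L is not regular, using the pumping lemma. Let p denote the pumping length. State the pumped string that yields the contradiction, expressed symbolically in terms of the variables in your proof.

0^{p+p!} 1^{p+p!}

Assume L is regular; let p be its pumping constant.
Choose w = 0^p 1^{p+p!}. Since p ≠ p+p!, w ∈ L; and |w| ≥ p.
By the pumping lemma, w = xyz with |xy| ≤ p and |y| > 0.
Since the first p symbols of w are all 0's and |xy| ≤ p, y lies entirely in the leading 0-block: y = 0^k for some k with 1 ≤ k ≤ p.
Since 1 ≤ k ≤ p, k divides p!; set t = 1 + p!/k. Then xy^t z has p + (p!/k)·k = p + p! copies of 0. Now the 0-count equals the 1-count, so i ≠ j fails. So xy^t z = 0^{p+p!} 1^{p+p!} ∉ L.
This contradicts the pumping lemma, so L is not regular.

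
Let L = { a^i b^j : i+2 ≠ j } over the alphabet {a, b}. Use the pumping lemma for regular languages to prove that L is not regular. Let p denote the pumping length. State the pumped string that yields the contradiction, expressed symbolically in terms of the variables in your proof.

a^{p+p!} b^{p+p!+2}

Toward a contradiction, assume L is regular with pumping length p.
Choose w = a^p b^{p+p!+2}. Since p ≠ (p+p!+2)-2 = p+p!, w ∈ L; and |w| ≥ p.
The pumping lemma gives a decomposition w = xyz where |xy| ≤ p and |y| > 0.
Because |xy| ≤ p and w begins with p copies of a, we have y = a^k with 1 ≤ k ≤ p.
Since 1 ≤ k ≤ p, k divides p!; set t = 1 + p!/k. Then xy^t z has p + (p!/k)·k = p + p! copies of a. Now the a-count is p+p! and (b-count)-2 = (p+p!+2)-2 = p+p!, so i+2 ≠ j fails. So xy^t z = a^{p+p!} b^{p+p!+2} ∉ L.
Contradiction. Therefore L is not regular.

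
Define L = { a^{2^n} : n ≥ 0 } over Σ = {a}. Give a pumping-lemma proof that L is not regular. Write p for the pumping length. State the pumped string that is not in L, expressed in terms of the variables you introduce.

Suppose for contradiction that L is regular, and let p be the pumping length.
Take w = a^{2^p} ∈ L with |w| = 2^p ≥ p.
By the pumping lemma, w = xyz with |xy| ≤ p and |y| > 0.
Then y = a^k for some k with 1 ≤ k ≤ p.
Pump with i = 2: xy^2z = a^{2^p+k}. Since 1 ≤ k ≤ p < 2^p, we have 2^p < 2^p+k < 2^{p+1}, so 2^p+k is not a power of 2. So xy^2z ∉ L.
This contradicts the pumping lemma, so L is not regular.

a^{2^p+k}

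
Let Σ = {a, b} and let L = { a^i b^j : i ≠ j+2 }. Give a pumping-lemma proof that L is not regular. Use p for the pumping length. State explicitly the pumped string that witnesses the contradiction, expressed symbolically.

a^{p+p!} b^{p+p!-2}

Suppose for contradiction that L is regular, and let p be the pumping length.
Choose w = a^p b^{p+p!-2}. Since p ≠ (p+p!-2)+2 = p+p!, w ∈ L; and |w| ≥ p.
By the pumping lemma, w = xyz with |xy| ≤ p and |y| ≥ 1.
Because |xy| ≤ p and w begins with p copies of a, we have y = a^k with 1 ≤ k ≤ p.
Since 1 ≤ k ≤ p, k divides p!; set t = 1 + p!/k. Then xy^t z has p + (p!/k)·k = p + p! copies of a. Now the a-count is p+p! and (b-count)+2 = (p+p!-2)+2 = p+p!, so i ≠ j+2 fails. So xy^t z = a^{p+p!} b^{p+p!-2} ∉ L.
This contradicts the pumping lemma, so L is not regular.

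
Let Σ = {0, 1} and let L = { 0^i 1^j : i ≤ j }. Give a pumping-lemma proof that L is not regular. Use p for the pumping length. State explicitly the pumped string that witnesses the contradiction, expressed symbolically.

0^{p+k} 1^p

Suppose for contradiction that L is regular, and let p be the pumping length.
Choose w = 0^p 1^p ∈ L, with |w| = 2p ≥ p.
By the pumping lemma, w = xyz with |xy| ≤ p and |y| ≥ 1.
Because |xy| ≤ p and w begins with p copies of 0, we have y = 0^k with 1 ≤ k ≤ p.
Consider xy^2z = 0^{p+k} 1^p. Since k ≥ 1, the 0-count p+k exceeds the 1-count p, so i ≤ j fails; thus xy^2z ∉ L.
This contradicts the pumping lemma, so L is not regular.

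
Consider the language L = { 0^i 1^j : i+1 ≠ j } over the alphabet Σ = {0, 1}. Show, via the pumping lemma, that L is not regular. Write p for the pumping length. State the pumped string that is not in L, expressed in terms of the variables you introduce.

0^{p+p!} 1^{p+p!+1}

Assume L is regular; let p be its pumping constant.
Choose w = 0^p 1^{p+p!+1}. Since p ≠ (p+p!+1)-1 = p+p!, w ∈ L; and |w| ≥ p.
Write w = xyz as guaranteed by the lemma, with |xy| ≤ p and |y| ≥ 1.
Because |xy| ≤ p and w begins with p copies of 0, we have y = 0^k with 1 ≤ k ≤ p.
Since 1 ≤ k ≤ p, k divides p!; set t = 1 + p!/k. Then xy^t z has p + (p!/k)·k = p + p! copies of 0. Now the 0-count is p+p! and (1-count)-1 = (p+p!+1)-1 = p+p!, so i+1 ≠ j fails. So xy^t z = 0^{p+p!} 1^{p+p!+1} ∉ L.
This is a contradiction; hence L is not regular.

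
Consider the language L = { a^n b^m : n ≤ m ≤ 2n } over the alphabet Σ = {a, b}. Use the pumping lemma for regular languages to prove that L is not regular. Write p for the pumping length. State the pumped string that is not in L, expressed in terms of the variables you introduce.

a^{p+k} b^p

Assume L is regular; let p be its pumping constant.
Take w = a^p b^p ∈ L (since p ≤ p ≤ 2p), with |w| = 2p ≥ p.
Write w = xyz as guaranteed by the lemma, with |xy| ≤ p and y is nonempty.
Since the first p symbols of w are all a's and |xy| ≤ p, y lies entirely in the leading a-block: y = a^k for some k with 1 ≤ k ≤ p.
Pump with i = 2: xy^2z = a^{p+k} b^p. Now n = p+k > p = m, so the condition n ≤ m fails. Thus xy^2z ∉ L.
Contradiction. Therefore L is not regular.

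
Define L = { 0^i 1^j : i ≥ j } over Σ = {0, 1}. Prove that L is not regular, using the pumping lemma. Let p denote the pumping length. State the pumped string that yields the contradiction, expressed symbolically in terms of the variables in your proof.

0^{p-k} 1^p

Assume L is regular; let p be its pumping constant.
Choose w = 0^p 1^p ∈ L, with |w| = 2p ≥ p.
By the pumping lemma, w = xyz with |xy| ≤ p and |y| > 0.
Since the first p symbols of w are all 0's and |xy| ≤ p, y lies entirely in the leading 0-block: y = 0^k for some k with 1 ≤ k ≤ p.
Consider xy^0z = xz = 0^{p-k} 1^p. Since k ≥ 1, the 0-count p-k is less than p, so i ≥ j fails; thus xz ∉ L.
This is a contradiction; hence L is not regular.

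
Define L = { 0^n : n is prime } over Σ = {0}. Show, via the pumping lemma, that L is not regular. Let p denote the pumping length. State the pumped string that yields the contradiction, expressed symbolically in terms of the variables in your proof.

Toward a contradiction, assume L is regular with pumping length p.
Let q be a prime with q ≥ p+2 (infinitely many primes exist), and take w = 0^q ∈ L with |w| = q ≥ p.
Write w = xyz as guaranteed by the lemma, with |xy| ≤ p and |y| > 0.
Then y = 0^k for some k with 1 ≤ k ≤ p.
Since 1 ≤ k ≤ p, |xz| = q-k. Pump with i = q+1: |xy^{q+1}z| = (q-k)+(q+1)k = q+qk = q(1+k), which is composite (both factors ≥ 2). So xy^{q+1}z = 0^{q(1+k)} ∉ L.
Contradiction. Therefore L is not regular.

0^{q(1+k)}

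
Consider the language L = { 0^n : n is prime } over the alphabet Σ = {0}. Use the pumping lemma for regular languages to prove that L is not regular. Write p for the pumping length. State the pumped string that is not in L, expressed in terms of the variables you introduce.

Assume L is regular. Let p be the pumping length given by the pumping lemma.
Let q be a prime with q ≥ p+2 (infinitely many primes exist), and take w = 0^q ∈ L with |w| = q ≥ p.
The pumping lemma gives a decomposition w = xyz where |xy| ≤ p and y is nonempty.
Then y = 0^k for some k with 1 ≤ k ≤ p.
Since 1 ≤ k ≤ p, |xz| = q-k. Pump with i = q+1: |xy^{q+1}z| = (q-k)+(q+1)k = q+qk = q(1+k), which is composite (both factors ≥ 2). So xy^{q+1}z = 0^{q(1+k)} ∉ L.
This contradicts the pumping lemma, so L is not regular.

0^{q(1+k)}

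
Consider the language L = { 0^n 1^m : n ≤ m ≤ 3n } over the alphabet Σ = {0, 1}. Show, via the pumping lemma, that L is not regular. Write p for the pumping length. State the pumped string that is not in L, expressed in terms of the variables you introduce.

0^{p+k} 1^p

Assume L is regular. Let p be the pumping length given by the pumping lemma.
Take w = 0^p 1^p ∈ L (since p ≤ p ≤ 3p), with |w| = 2p ≥ p.
Write w = xyz as guaranteed by the lemma, with |xy| ≤ p and |y| > 0.
The first p characters of w are 0's, so xy (and hence y) consists only of 0's. Write y = 0^k, 1 ≤ k ≤ p.
Pump with i = 2: xy^2z = 0^{p+k} 1^p. Now n = p+k > p = m, so the condition n ≤ m fails. Thus xy^2z ∉ L.
This is a contradiction; hence L is not regular.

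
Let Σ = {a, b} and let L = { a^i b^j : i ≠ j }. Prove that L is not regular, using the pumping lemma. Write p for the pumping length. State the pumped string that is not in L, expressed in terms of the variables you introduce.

Suppose for contradiction that L is regular, and let p be the pumping length.
Choose w = a^p b^{p+p!}. Since p ≠ p+p!, w ∈ L; and |w| ≥ p.
Write w = xyz as guaranteed by the lemma, with |xy| ≤ p and |y| ≥ 1.
Because |xy| ≤ p and w begins with p copies of a, we have y = a^k with 1 ≤ k ≤ p.
Since 1 ≤ k ≤ p, k divides p!; set t = 1 + p!/k. Then xy^t z has p + (p!/k)·k = p + p! copies of a. Now the a-count equals the b-count, so i ≠ j fails. So xy^t z = a^{p+p!} b^{p+p!} ∉ L.
This is a contradiction; hence L is not regular.

a^{p+p!} b^{p+p!}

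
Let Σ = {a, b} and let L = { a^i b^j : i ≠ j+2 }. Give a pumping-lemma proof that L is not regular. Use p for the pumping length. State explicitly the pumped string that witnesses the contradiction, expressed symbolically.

a^{p+p!} b^{p+p!-2}

Suppose for contradiction that L is regular, and let p be the pumping length.
Choose w = a^p b^{p+p!-2}. Since p ≠ (p+p!-2)+2 = p+p!, w ∈ L; and |w| ≥ p.
Write w = xyz as guaranteed by the lemma, with |xy| ≤ p and |y| ≥ 1.
Because |xy| ≤ p and w begins with p copies of a, we have y = a^k with 1 ≤ k ≤ p.
Since 1 ≤ k ≤ p, k divides p!; set t = 1 + p!/k. Then xy^t z has p + (p!/k)·k = p + p! copies of a. Now the a-count is p+p! and (b-count)+2 = (p+p!-2)+2 = p+p!, so i ≠ j+2 fails. So xy^t z = a^{p+p!} b^{p+p!-2} ∉ L.
This is a contradiction; hence L is not regular.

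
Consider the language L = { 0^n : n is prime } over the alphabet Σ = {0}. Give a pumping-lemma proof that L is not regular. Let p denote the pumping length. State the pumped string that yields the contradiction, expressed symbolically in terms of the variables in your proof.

0^{q(1+k)}

Toward a contradiction, assume L is regular with pumping length p.
Let q be a prime with q ≥ p+2 (infinitely many primes exist), and take w = 0^q ∈ L with |w| = q ≥ p.
The pumping lemma gives a decomposition w = xyz where |xy| ≤ p and |y| > 0.
Then y = 0^k for some k with 1 ≤ k ≤ p.
Since 1 ≤ k ≤ p, |xz| = q-k. Pump with i = q+1: |xy^{q+1}z| = (q-k)+(q+1)k = q+qk = q(1+k), which is composite (both factors ≥ 2). So xy^{q+1}z = 0^{q(1+k)} ∉ L.
Contradiction. Therefore L is not regular.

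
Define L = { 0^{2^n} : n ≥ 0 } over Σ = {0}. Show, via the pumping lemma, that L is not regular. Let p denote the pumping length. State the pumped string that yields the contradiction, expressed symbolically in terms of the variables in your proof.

0^{2^p+k}

Assume L is regular. Let p be the pumping length given by the pumping lemma.
Take w = 0^{2^p} ∈ L with |w| = 2^p ≥ p.
Write w = xyz as guaranteed by the lemma, with |xy| ≤ p and |y| ≥ 1.
Then y = 0^k for some k with 1 ≤ k ≤ p.
Pump with i = 2: xy^2z = 0^{2^p+k}. Since 1 ≤ k ≤ p < 2^p, we have 2^p < 2^p+k < 2^{p+1}, so 2^p+k is not a power of 2. So xy^2z ∉ L.
This contradicts the pumping lemma, so L is not regular.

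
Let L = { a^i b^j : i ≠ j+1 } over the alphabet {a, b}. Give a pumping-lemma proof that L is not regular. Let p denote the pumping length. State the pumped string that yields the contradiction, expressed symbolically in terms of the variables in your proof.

a^{p+p!} b^{p+p!-1}

Suppose for contradiction that L is regular, and let p be the pumping length.
Choose w = a^p b^{p+p!-1}. Since p ≠ (p+p!-1)+1 = p+p!, w ∈ L; and |w| ≥ p.
By the pumping lemma, w = xyz with |xy| ≤ p and |y| ≥ 1.
Since the first p symbols of w are all a's and |xy| ≤ p, y lies entirely in the leading a-block: y = a^k for some k with 1 ≤ k ≤ p.
Since 1 ≤ k ≤ p, k divides p!; set t = 1 + p!/k. Then xy^t z has p + (p!/k)·k = p + p! copies of a. Now the a-count is p+p! and (b-count)+1 = (p+p!-1)+1 = p+p!, so i ≠ j+1 fails. So xy^t z = a^{p+p!} b^{p+p!-1} ∉ L.
This is a contradiction; hence L is not regular.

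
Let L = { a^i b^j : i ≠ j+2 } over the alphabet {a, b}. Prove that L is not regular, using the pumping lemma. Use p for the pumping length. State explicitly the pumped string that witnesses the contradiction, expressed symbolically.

a^{p+p!} b^{p+p!-2}

Assume L is regular; let p be its pumping constant.
Choose w = a^p b^{p+p!-2}. Since p ≠ (p+p!-2)+2 = p+p!, w ∈ L; and |w| ≥ p.
By the pumping lemma, w = xyz with |xy| ≤ p and |y| > 0.
Because |xy| ≤ p and w begins with p copies of a, we have y = a^k with 1 ≤ k ≤ p.
Since 1 ≤ k ≤ p, k divides p!; set t = 1 + p!/k. Then xy^t z has p + (p!/k)·k = p + p! copies of a. Now the a-count is p+p! and (b-count)+2 = (p+p!-2)+2 = p+p!, so i ≠ j+2 fails. So xy^t z = a^{p+p!} b^{p+p!-2} ∉ L.
Contradiction. Therefore L is not regular.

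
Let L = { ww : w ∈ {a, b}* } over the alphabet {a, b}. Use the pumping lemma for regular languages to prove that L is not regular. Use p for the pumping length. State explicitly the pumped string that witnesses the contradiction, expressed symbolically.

Suppose for contradiction that L is regular, and let p be the pumping length.
Take w = a^p b^p a^p b^p = uu where u = a^pb^p; then w ∈ L and |w| = 4p ≥ p.
By the pumping lemma, w = xyz with |xy| ≤ p and |y| ≥ 1.
The first p characters of w are a's, so xy (and hence y) consists only of a's. Write y = a^k, 1 ≤ k ≤ p.
Pump with i = 2: xy^2z = a^{p+k} b^p a^p b^p, of length 4p+k. Suppose this equals vv. The string starts with a and ends with b, so v does too; thus the boundary between the two copies of v is a b→a transition. There is exactly one such transition, at position 2p+k, so |v| = 2p+k and |vv| = 4p+2k ≠ 4p+k since k ≥ 1. So xy^2z ∉ L.
This is a contradiction; hence L is not regular.

a^{p+k} b^p a^p b^p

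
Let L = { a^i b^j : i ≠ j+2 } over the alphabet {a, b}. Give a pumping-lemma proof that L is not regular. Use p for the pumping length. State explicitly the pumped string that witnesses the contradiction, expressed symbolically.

a^{p+p!} b^{p+p!-2}

Suppose for contradiction that L is regular, and let p be the pumping length.
Choose w = a^p b^{p+p!-2}. Since p ≠ (p+p!-2)+2 = p+p!, w ∈ L; and |w| ≥ p.
By the pumping lemma, w = xyz with |xy| ≤ p and |y| > 0.
The first p characters of w are a's, so xy (and hence y) consists only of a's. Write y = a^k, 1 ≤ k ≤ p.
Since 1 ≤ k ≤ p, k divides p!; set t = 1 + p!/k. Then xy^t z has p + (p!/k)·k = p + p! copies of a. Now the a-count is p+p! and (b-count)+2 = (p+p!-2)+2 = p+p!, so i ≠ j+2 fails. So xy^t z = a^{p+p!} b^{p+p!-2} ∉ L.
Contradiction. Therefore L is not regular.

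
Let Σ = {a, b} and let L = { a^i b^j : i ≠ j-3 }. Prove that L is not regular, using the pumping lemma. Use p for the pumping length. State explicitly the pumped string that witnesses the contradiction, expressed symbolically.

Assume L is regular; let p be its pumping constant.
Choose w = a^p b^{p+p!+3}. Since p ≠ (p+p!+3)-3 = p+p!, w ∈ L; and |w| ≥ p.
Write w = xyz as guaranteed by the lemma, with |xy| ≤ p and y is nonempty.
Because |xy| ≤ p and w begins with p copies of a, we have y = a^k with 1 ≤ k ≤ p.
Since 1 ≤ k ≤ p, k divides p!; set t = 1 + p!/k. Then xy^t z has p + (p!/k)·k = p + p! copies of a. Now the a-count is p+p! and (b-count)-3 = (p+p!+3)-3 = p+p!, so i ≠ j-3 fails. So xy^t z = a^{p+p!} b^{p+p!+3} ∉ L.
Contradiction. Therefore L is not regular.

a^{p+p!} b^{p+p!+3}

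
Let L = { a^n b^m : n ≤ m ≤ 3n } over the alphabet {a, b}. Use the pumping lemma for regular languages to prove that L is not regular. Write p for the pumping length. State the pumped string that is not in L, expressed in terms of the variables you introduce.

Assume L is regular; let p be its pumping constant.
Take w = a^p b^p ∈ L (since p ≤ p ≤ 3p), with |w| = 2p ≥ p.
By the pumping lemma, w = xyz with |xy| ≤ p and |y| ≥ 1.
Because |xy| ≤ p and w begins with p copies of a, we have y = a^k with 1 ≤ k ≤ p.
Pump with i = 2: xy^2z = a^{p+k} b^p. Now n = p+k > p = m, so the condition n ≤ m fails. Thus xy^2z ∉ L.
Contradiction. Therefore L is not regular.

a^{p+k} b^p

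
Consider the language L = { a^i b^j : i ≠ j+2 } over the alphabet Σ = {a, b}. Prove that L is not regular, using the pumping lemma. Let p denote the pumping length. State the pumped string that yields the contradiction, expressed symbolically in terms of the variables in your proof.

Assume L is regular; let p be its pumping constant.
Choose w = a^p b^{p+p!-2}. Since p ≠ (p+p!-2)+2 = p+p!, w ∈ L; and |w| ≥ p.
Write w = xyz as guaranteed by the lemma, with |xy| ≤ p and y is nonempty.
Since the first p symbols of w are all a's and |xy| ≤ p, y lies entirely in the leading a-block: y = a^k for some k with 1 ≤ k ≤ p.
Since 1 ≤ k ≤ p, k divides p!; set t = 1 + p!/k. Then xy^t z has p + (p!/k)·k = p + p! copies of a. Now the a-count is p+p! and (b-count)+2 = (p+p!-2)+2 = p+p!, so i ≠ j+2 fails. So xy^t z = a^{p+p!} b^{p+p!-2} ∉ L.
This is a contradiction; hence L is not regular.

a^{p+p!} b^{p+p!-2}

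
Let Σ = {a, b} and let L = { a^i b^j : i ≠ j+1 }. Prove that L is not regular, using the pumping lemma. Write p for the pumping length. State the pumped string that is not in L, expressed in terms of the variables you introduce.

Suppose for contradiction that L is regular, and let p be the pumping length.
Choose w = a^p b^{p+p!-1}. Since p ≠ (p+p!-1)+1 = p+p!, w ∈ L; and |w| ≥ p.
Write w = xyz as guaranteed by the lemma, with |xy| ≤ p and |y| > 0.
Because |xy| ≤ p and w begins with p copies of a, we have y = a^k with 1 ≤ k ≤ p.
Since 1 ≤ k ≤ p, k divides p!; set t = 1 + p!/k. Then xy^t z has p + (p!/k)·k = p + p! copies of a. Now the a-count is p+p! and (b-count)+1 = (p+p!-1)+1 = p+p!, so i ≠ j+1 fails. So xy^t z = a^{p+p!} b^{p+p!-1} ∉ L.
Contradiction. Therefore L is not regular.

a^{p+p!} b^{p+p!-1}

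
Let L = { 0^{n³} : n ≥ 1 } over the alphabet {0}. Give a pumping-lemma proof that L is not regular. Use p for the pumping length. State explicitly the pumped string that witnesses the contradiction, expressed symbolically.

Assume L is regular; let p be its pumping constant.
Take w = 0^{p³} ∈ L with |w| = p³ ≥ p.
The pumping lemma gives a decomposition w = xyz where |xy| ≤ p and y is nonempty.
Then y = 0^k for some k with 1 ≤ k ≤ p.
Pump with i = 2: xy^2z = 0^{p³+k}. Since 1 ≤ k ≤ p, p³ < p³+k ≤ p³+p < p³+3p²+3p+1 = (p+1)³, so p³+k is not a perfect cube. So xy^2z ∉ L.
This contradicts the pumping lemma, so L is not regular.

0^{p³+k}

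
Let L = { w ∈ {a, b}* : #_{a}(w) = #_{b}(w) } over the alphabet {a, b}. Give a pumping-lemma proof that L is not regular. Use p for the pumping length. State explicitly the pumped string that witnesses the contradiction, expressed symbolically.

a^{p+k} b^p

Suppose for contradiction that L is regular, and let p be the pumping length.
Choose w = a^p b^p ∈ L with |w| = 2p ≥ p.
Write w = xyz as guaranteed by the lemma, with |xy| ≤ p and y is nonempty.
Because |xy| ≤ p and w begins with p copies of a, we have y = a^k with 1 ≤ k ≤ p.
Pump with i = 2: xy^2z = a^{p+k} b^p has p+k occurrences of a but only p of b. Since k ≥ 1 the counts differ, so xy^2z ∉ L.
Contradiction. Therefore L is not regular.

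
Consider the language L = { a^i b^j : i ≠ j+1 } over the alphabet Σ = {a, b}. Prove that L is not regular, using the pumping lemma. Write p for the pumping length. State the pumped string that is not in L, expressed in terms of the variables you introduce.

Assume L is regular; let p be its pumping constant.
Choose w = a^p b^{p+p!-1}. Since p ≠ (p+p!-1)+1 = p+p!, w ∈ L; and |w| ≥ p.
By the pumping lemma, w = xyz with |xy| ≤ p and |y| ≥ 1.
The first p characters of w are a's, so xy (and hence y) consists only of a's. Write y = a^k, 1 ≤ k ≤ p.
Since 1 ≤ k ≤ p, k divides p!; set t = 1 + p!/k. Then xy^t z has p + (p!/k)·k = p + p! copies of a. Now the a-count is p+p! and (b-count)+1 = (p+p!-1)+1 = p+p!, so i ≠ j+1 fails. So xy^t z = a^{p+p!} b^{p+p!-1} ∉ L.
This is a contradiction; hence L is not regular.

a^{p+p!} b^{p+p!-1}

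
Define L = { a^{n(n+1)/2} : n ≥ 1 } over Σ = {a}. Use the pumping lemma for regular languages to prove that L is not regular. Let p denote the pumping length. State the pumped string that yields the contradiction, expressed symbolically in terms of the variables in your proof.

a^{p(p+1)/2+k}

Assume L is regular. Let p be the pumping length given by the pumping lemma.
Take w = a^{p(p+1)/2} ∈ L with |w| = p(p+1)/2 ≥ p.
The pumping lemma gives a decomposition w = xyz where |xy| ≤ p and |y| > 0.
Then y = a^k for some k with 1 ≤ k ≤ p.
Pump with i = 2: xy^2z = a^{p(p+1)/2+k}. Since 1 ≤ k ≤ p, p(p+1)/2 < p(p+1)/2+k ≤ p(p+1)/2+p < (p+1)(p+2)/2, so p(p+1)/2+k is strictly between consecutive triangular numbers. So xy^2z ∉ L.
Contradiction. Therefore L is not regular.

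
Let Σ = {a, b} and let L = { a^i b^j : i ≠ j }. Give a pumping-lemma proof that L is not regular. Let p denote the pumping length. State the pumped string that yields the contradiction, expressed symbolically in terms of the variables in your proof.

Suppose for contradiction that L is regular, and let p be the pumping length.
Choose w = a^p b^{p+p!}. Since p ≠ p+p!, w ∈ L; and |w| ≥ p.
By the pumping lemma, w = xyz with |xy| ≤ p and |y| ≥ 1.
The first p characters of w are a's, so xy (and hence y) consists only of a's. Write y = a^k, 1 ≤ k ≤ p.
Since 1 ≤ k ≤ p, k divides p!; set t = 1 + p!/k. Then xy^t z has p + (p!/k)·k = p + p! copies of a. Now the a-count equals the b-count, so i ≠ j fails. So xy^t z = a^{p+p!} b^{p+p!} ∉ L.
This contradicts the pumping lemma, so L is not regular.

a^{p+p!} b^{p+p!}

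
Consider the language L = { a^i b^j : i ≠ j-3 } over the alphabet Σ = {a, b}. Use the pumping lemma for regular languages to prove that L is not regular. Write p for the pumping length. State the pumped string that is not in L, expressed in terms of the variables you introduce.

a^{p+p!} b^{p+p!+3}

Suppose for contradiction that L is regular, and let p be the pumping length.
Choose w = a^p b^{p+p!+3}. Since p ≠ (p+p!+3)-3 = p+p!, w ∈ L; and |w| ≥ p.
Write w = xyz as guaranteed by the lemma, with |xy| ≤ p and |y| > 0.
The first p characters of w are a's, so xy (and hence y) consists only of a's. Write y = a^k, 1 ≤ k ≤ p.
Since 1 ≤ k ≤ p, k divides p!; set t = 1 + p!/k. Then xy^t z has p + (p!/k)·k = p + p! copies of a. Now the a-count is p+p! and (b-count)-3 = (p+p!+3)-3 = p+p!, so i ≠ j-3 fails. So xy^t z = a^{p+p!} b^{p+p!+3} ∉ L.
Contradiction. Therefore L is not regular.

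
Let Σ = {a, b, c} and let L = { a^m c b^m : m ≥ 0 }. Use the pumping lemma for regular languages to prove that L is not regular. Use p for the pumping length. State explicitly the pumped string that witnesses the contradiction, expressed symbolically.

Assume L is regular. Let p be the pumping length given by the pumping lemma.
Take w = a^p c b^p ∈ L with |w| = 2p+1 ≥ p.
Write w = xyz as guaranteed by the lemma, with |xy| ≤ p and y is nonempty.
The first p characters of w are a's, so xy (and hence y) consists only of a's. Write y = a^k, 1 ≤ k ≤ p.
Pump with i = 2: xy^2z = a^{p+k} c b^p, which would require p+k = p. But k ≥ 1, so xy^2z ∉ L.
Contradiction. Therefore L is not regular.

a^{p+k} c b^p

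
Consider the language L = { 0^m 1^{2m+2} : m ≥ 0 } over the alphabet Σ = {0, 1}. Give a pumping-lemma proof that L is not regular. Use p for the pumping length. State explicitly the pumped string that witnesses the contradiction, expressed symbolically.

0^{p+k} 1^{2p+2}

Suppose for contradiction that L is regular, and let p be the pumping length.
Take w = 0^p 1^{2p+2}. Then w ∈ L and |w| = 3p+2 ≥ p.
The pumping lemma gives a decomposition w = xyz where |xy| ≤ p and y is nonempty.
Since the first p symbols of w are all 0's and |xy| ≤ p, y lies entirely in the leading 0-block: y = 0^k for some k with 1 ≤ k ≤ p.
Pump with i = 2: xy^2z = 0^{p+k} 1^{2p+2}. For this to lie in L we would need 2p+2 = 2(p+k)+2, which forces k = 0. But k ≥ 1, so xy^2z ∉ L.
Contradiction. Therefore L is not regular.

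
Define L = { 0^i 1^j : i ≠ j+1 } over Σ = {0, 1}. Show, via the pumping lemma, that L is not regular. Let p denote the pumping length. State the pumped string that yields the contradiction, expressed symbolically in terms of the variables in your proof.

0^{p+p!} 1^{p+p!-1}

Suppose for contradiction that L is regular, and let p be the pumping length.
Choose w = 0^p 1^{p+p!-1}. Since p ≠ (p+p!-1)+1 = p+p!, w ∈ L; and |w| ≥ p.
Write w = xyz as guaranteed by the lemma, with |xy| ≤ p and y is nonempty.
Since the first p symbols of w are all 0's and |xy| ≤ p, y lies entirely in the leading 0-block: y = 0^k for some k with 1 ≤ k ≤ p.
Since 1 ≤ k ≤ p, k divides p!; set t = 1 + p!/k. Then xy^t z has p + (p!/k)·k = p + p! copies of 0. Now the 0-count is p+p! and (1-count)+1 = (p+p!-1)+1 = p+p!, so i ≠ j+1 fails. So xy^t z = 0^{p+p!} 1^{p+p!-1} ∉ L.
This contradicts the pumping lemma, so L is not regular.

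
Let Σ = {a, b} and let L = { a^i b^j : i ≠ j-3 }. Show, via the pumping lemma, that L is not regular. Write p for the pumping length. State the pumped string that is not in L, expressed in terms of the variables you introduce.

Assume L is regular. Let p be the pumping length given by the pumping lemma.
Choose w = a^p b^{p+p!+3}. Since p ≠ (p+p!+3)-3 = p+p!, w ∈ L; and |w| ≥ p.
By the pumping lemma, w = xyz with |xy| ≤ p and y is nonempty.
Since the first p symbols of w are all a's and |xy| ≤ p, y lies entirely in the leading a-block: y = a^k for some k with 1 ≤ k ≤ p.
Since 1 ≤ k ≤ p, k divides p!; set t = 1 + p!/k. Then xy^t z has p + (p!/k)·k = p + p! copies of a. Now the a-count is p+p! and (b-count)-3 = (p+p!+3)-3 = p+p!, so i ≠ j-3 fails. So xy^t z = a^{p+p!} b^{p+p!+3} ∉ L.
This is a contradiction; hence L is not regular.

a^{p+p!} b^{p+p!+3}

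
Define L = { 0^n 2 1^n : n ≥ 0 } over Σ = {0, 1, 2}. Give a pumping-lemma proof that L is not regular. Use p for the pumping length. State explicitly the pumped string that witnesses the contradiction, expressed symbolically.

Assume L is regular. Let p be the pumping length given by the pumping lemma.
Take w = 0^p 2 1^p ∈ L with |w| = 2p+1 ≥ p.
Write w = xyz as guaranteed by the lemma, with |xy| ≤ p and y is nonempty.
Because |xy| ≤ p and w begins with p copies of 0, we have y = 0^k with 1 ≤ k ≤ p.
Pump with i = 2: xy^2z = 0^{p+k} 2 1^p, which would require p+k = p. But k ≥ 1, so xy^2z ∉ L.
This contradicts the pumping lemma, so L is not regular.

0^{p+k} 2 1^p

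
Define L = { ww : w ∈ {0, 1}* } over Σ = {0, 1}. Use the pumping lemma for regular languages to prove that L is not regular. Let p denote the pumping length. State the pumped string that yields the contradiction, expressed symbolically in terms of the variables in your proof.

Assume L is regular; let p be its pumping constant.
Take w = 0^p 1^p 0^p 1^p = uu where u = 0^p1^p; then w ∈ L and |w| = 4p ≥ p.
By the pumping lemma, w = xyz with |xy| ≤ p and |y| > 0.
The first p characters of w are 0's, so xy (and hence y) consists only of 0's. Write y = 0^k, 1 ≤ k ≤ p.
Pump with i = 2: xy^2z = 0^{p+k} 1^p 0^p 1^p, of length 4p+k. Suppose this equals vv. The string starts with 0 and ends with 1, so v does too; thus the boundary between the two copies of v is a 1→0 transition. There is exactly one such transition, at position 2p+k, so |v| = 2p+k and |vv| = 4p+2k ≠ 4p+k since k ≥ 1. So xy^2z ∉ L.
This is a contradiction; hence L is not regular.

0^{p+k} 1^p 0^p 1^p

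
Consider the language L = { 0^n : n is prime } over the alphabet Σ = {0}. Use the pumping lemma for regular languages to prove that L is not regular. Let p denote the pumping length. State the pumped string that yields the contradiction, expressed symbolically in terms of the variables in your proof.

0^{q(1+k)}

Toward a contradiction, assume L is regular with pumping length p.
Let q be a prime with q ≥ p+2 (infinitely many primes exist), and take w = 0^q ∈ L with |w| = q ≥ p.
The pumping lemma gives a decomposition w = xyz where |xy| ≤ p and |y| > 0.
Then y = 0^k for some k with 1 ≤ k ≤ p.
Since 1 ≤ k ≤ p, |xz| = q-k. Pump with i = q+1: |xy^{q+1}z| = (q-k)+(q+1)k = q+qk = q(1+k), which is composite (both factors ≥ 2). So xy^{q+1}z = 0^{q(1+k)} ∉ L.
This is a contradiction; hence L is not regular.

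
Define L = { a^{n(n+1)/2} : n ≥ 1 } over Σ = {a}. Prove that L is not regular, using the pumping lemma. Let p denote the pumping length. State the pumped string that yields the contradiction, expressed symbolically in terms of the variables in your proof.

Assume L is regular; let p be its pumping constant.
Take w = a^{p(p+1)/2} ∈ L with |w| = p(p+1)/2 ≥ p.
Write w = xyz as guaranteed by the lemma, with |xy| ≤ p and y is nonempty.
Then y = a^k for some k with 1 ≤ k ≤ p.
Pump with i = 2: xy^2z = a^{p(p+1)/2+k}. Since 1 ≤ k ≤ p, p(p+1)/2 < p(p+1)/2+k ≤ p(p+1)/2+p < (p+1)(p+2)/2, so p(p+1)/2+k is strictly between consecutive triangular numbers. So xy^2z ∉ L.
This contradicts the pumping lemma, so L is not regular.

a^{p(p+1)/2+k}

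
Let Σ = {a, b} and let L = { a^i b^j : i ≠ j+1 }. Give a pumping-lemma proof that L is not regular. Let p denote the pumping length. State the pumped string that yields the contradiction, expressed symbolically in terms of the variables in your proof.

Suppose for contradiction that L is regular, and let p be the pumping length.
Choose w = a^p b^{p+p!-1}. Since p ≠ (p+p!-1)+1 = p+p!, w ∈ L; and |w| ≥ p.
Write w = xyz as guaranteed by the lemma, with |xy| ≤ p and y is nonempty.
Since the first p symbols of w are all a's and |xy| ≤ p, y lies entirely in the leading a-block: y = a^k for some k with 1 ≤ k ≤ p.
Since 1 ≤ k ≤ p, k divides p!; set t = 1 + p!/k. Then xy^t z has p + (p!/k)·k = p + p! copies of a. Now the a-count is p+p! and (b-count)+1 = (p+p!-1)+1 = p+p!, so i ≠ j+1 fails. So xy^t z = a^{p+p!} b^{p+p!-1} ∉ L.
Contradiction. Therefore L is not regular.

a^{p+p!} b^{p+p!-1}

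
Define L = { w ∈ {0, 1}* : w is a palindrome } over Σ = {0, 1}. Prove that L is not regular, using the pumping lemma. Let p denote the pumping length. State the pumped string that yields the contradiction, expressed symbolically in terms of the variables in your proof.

Toward a contradiction, assume L is regular with pumping length p.
Take w = 0^p 1 0^p, a palindrome of length 2p+1 ≥ p.
Write w = xyz as guaranteed by the lemma, with |xy| ≤ p and |y| > 0.
The first p characters of w are 0's, so xy (and hence y) consists only of 0's. Write y = 0^k, 1 ≤ k ≤ p.
Pump with i = 2: xy^2z = 0^{p+k} 1 0^p. Its reverse is 0^p 1 0^{p+k}, which differs from xy^2z since k ≥ 1. So xy^2z is not a palindrome and xy^2z ∉ L.
This is a contradiction; hence L is not regular.

0^{p+k} 1 0^p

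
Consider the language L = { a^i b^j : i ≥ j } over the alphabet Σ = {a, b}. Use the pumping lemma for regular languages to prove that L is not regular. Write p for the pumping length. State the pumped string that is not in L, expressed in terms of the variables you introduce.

Toward a contradiction, assume L is regular with pumping length p.
Choose w = a^p b^p ∈ L, with |w| = 2p ≥ p.
Write w = xyz as guaranteed by the lemma, with |xy| ≤ p and |y| > 0.
The first p characters of w are a's, so xy (and hence y) consists only of a's. Write y = a^k, 1 ≤ k ≤ p.
Consider xy^0z = xz = a^{p-k} b^p. Since k ≥ 1, the a-count p-k is less than p, so i ≥ j fails; thus xz ∉ L.
This is a contradiction; hence L is not regular.

a^{p-k} b^p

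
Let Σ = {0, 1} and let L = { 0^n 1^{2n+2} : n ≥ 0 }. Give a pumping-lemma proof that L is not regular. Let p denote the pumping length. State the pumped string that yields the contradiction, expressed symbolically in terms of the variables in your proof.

Toward a contradiction, assume L is regular with pumping length p.
Choose w = 0^p 1^{2p+2}, which is in L with |w| = 3p+2 ≥ p.
By the pumping lemma, w = xyz with |xy| ≤ p and y is nonempty.
Since the first p symbols of w are all 0's and |xy| ≤ p, y lies entirely in the leading 0-block: y = 0^k for some k with 1 ≤ k ≤ p.
Pump with i = 2: xy^2z = 0^{p+k} 1^{2p+2}. For this to lie in L we would need 2p+2 = 2(p+k)+2, which forces k = 0. But k ≥ 1, so xy^2z ∉ L.
This is a contradiction; hence L is not regular.

0^{p+k} 1^{2p+2}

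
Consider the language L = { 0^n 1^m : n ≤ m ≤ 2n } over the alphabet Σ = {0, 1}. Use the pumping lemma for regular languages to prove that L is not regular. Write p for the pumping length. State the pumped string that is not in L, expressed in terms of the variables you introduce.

0^{p+k} 1^p

Assume L is regular. Let p be the pumping length given by the pumping lemma.
Take w = 0^p 1^p ∈ L (since p ≤ p ≤ 2p), with |w| = 2p ≥ p.
By the pumping lemma, w = xyz with |xy| ≤ p and |y| ≥ 1.
Since the first p symbols of w are all 0's and |xy| ≤ p, y lies entirely in the leading 0-block: y = 0^k for some k with 1 ≤ k ≤ p.
Pump with i = 2: xy^2z = 0^{p+k} 1^p. Now n = p+k > p = m, so the condition n ≤ m fails. Thus xy^2z ∉ L.
This contradicts the pumping lemma, so L is not regular.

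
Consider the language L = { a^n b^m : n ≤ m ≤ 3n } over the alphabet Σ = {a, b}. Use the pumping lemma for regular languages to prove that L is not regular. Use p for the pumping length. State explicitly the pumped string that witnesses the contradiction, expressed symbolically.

a^{p+k} b^p

Suppose for contradiction that L is regular, and let p be the pumping length.
Take w = a^p b^p ∈ L (since p ≤ p ≤ 3p), with |w| = 2p ≥ p.
The pumping lemma gives a decomposition w = xyz where |xy| ≤ p and y is nonempty.
Because |xy| ≤ p and w begins with p copies of a, we have y = a^k with 1 ≤ k ≤ p.
Pump with i = 2: xy^2z = a^{p+k} b^p. Now n = p+k > p = m, so the condition n ≤ m fails. Thus xy^2z ∉ L.
This contradicts the pumping lemma, so L is not regular.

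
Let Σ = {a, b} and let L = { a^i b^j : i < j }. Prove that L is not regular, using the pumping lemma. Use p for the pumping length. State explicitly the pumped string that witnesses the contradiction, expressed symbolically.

a^{p+k} b^{p+1}

Assume L is regular. Let p be the pumping length given by the pumping lemma.
Choose w = a^p b^{p+1} ∈ L, with |w| = 2p+1 ≥ p.
The pumping lemma gives a decomposition w = xyz where |xy| ≤ p and |y| ≥ 1.
The first p characters of w are a's, so xy (and hence y) consists only of a's. Write y = a^k, 1 ≤ k ≤ p.
Consider xy^2z = a^{p+k} b^{p+1}. Since k ≥ 1, the a-count p+k is at least p+1, so i < j fails; thus xy^2z ∉ L.
This contradicts the pumping lemma, so L is not regular.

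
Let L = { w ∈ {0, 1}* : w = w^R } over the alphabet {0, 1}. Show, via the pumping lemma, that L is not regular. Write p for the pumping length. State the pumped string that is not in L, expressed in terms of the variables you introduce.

0^{p+k} 1 0^p

Suppose for contradiction that L is regular, and let p be the pumping length.
Take w = 0^p 1 0^p, a palindrome of length 2p+1 ≥ p.
The pumping lemma gives a decomposition w = xyz where |xy| ≤ p and |y| > 0.
Since the first p symbols of w are all 0's and |xy| ≤ p, y lies entirely in the leading 0-block: y = 0^k for some k with 1 ≤ k ≤ p.
Pump with i = 2: xy^2z = 0^{p+k} 1 0^p. Its reverse is 0^p 1 0^{p+k}, which differs from xy^2z since k ≥ 1. So xy^2z is not a palindrome and xy^2z ∉ L.
This contradicts the pumping lemma, so L is not regular.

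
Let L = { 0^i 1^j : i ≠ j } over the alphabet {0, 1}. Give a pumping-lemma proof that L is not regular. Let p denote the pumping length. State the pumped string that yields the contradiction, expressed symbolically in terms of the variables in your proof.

0^{p+p!} 1^{p+p!}

Assume L is regular. Let p be the pumping length given by the pumping lemma.
Choose w = 0^p 1^{p+p!}. Since p ≠ p+p!, w ∈ L; and |w| ≥ p.
Write w = xyz as guaranteed by the lemma, with |xy| ≤ p and |y| > 0.
Because |xy| ≤ p and w begins with p copies of 0, we have y = 0^k with 1 ≤ k ≤ p.
Since 1 ≤ k ≤ p, k divides p!; set t = 1 + p!/k. Then xy^t z has p + (p!/k)·k = p + p! copies of 0. Now the 0-count equals the 1-count, so i ≠ j fails. So xy^t z = 0^{p+p!} 1^{p+p!} ∉ L.
Contradiction. Therefore L is not regular.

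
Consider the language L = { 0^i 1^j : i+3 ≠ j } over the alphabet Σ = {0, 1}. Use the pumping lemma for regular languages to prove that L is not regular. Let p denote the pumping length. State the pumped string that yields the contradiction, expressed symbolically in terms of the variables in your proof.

0^{p+p!} 1^{p+p!+3}

Suppose for contradiction that L is regular, and let p be the pumping length.
Choose w = 0^p 1^{p+p!+3}. Since p ≠ (p+p!+3)-3 = p+p!, w ∈ L; and |w| ≥ p.
Write w = xyz as guaranteed by the lemma, with |xy| ≤ p and |y| > 0.
The first p characters of w are 0's, so xy (and hence y) consists only of 0's. Write y = 0^k, 1 ≤ k ≤ p.
Since 1 ≤ k ≤ p, k divides p!; set t = 1 + p!/k. Then xy^t z has p + (p!/k)·k = p + p! copies of 0. Now the 0-count is p+p! and (1-count)-3 = (p+p!+3)-3 = p+p!, so i+3 ≠ j fails. So xy^t z = 0^{p+p!} 1^{p+p!+3} ∉ L.
This is a contradiction; hence L is not regular.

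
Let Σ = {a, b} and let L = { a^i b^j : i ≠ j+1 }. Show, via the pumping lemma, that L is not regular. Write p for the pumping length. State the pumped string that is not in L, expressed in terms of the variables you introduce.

Assume L is regular; let p be its pumping constant.
Choose w = a^p b^{p+p!-1}. Since p ≠ (p+p!-1)+1 = p+p!, w ∈ L; and |w| ≥ p.
By the pumping lemma, w = xyz with |xy| ≤ p and y is nonempty.
Since the first p symbols of w are all a's and |xy| ≤ p, y lies entirely in the leading a-block: y = a^k for some k with 1 ≤ k ≤ p.
Since 1 ≤ k ≤ p, k divides p!; set t = 1 + p!/k. Then xy^t z has p + (p!/k)·k = p + p! copies of a. Now the a-count is p+p! and (b-count)+1 = (p+p!-1)+1 = p+p!, so i ≠ j+1 fails. So xy^t z = a^{p+p!} b^{p+p!-1} ∉ L.
Contradiction. Therefore L is not regular.

a^{p+p!} b^{p+p!-1}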